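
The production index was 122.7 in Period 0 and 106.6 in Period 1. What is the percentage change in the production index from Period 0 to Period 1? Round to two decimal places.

-13.12%

Change = (106.6 − 122.7) / 122.7 × 100
       = -16.1 / 122.7 × 100 = -13.1214%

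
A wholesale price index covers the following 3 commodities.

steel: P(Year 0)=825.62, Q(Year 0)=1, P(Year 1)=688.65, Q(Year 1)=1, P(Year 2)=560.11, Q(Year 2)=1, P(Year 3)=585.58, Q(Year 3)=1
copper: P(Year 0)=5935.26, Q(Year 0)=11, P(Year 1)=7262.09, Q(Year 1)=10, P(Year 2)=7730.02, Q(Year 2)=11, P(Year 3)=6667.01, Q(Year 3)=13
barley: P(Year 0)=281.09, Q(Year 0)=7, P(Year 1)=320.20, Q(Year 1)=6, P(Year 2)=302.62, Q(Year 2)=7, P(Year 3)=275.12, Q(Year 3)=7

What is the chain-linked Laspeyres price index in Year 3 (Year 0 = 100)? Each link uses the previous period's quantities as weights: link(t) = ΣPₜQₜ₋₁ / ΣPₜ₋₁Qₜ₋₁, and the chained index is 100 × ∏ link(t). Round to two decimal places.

Link Year 0→Year 1:
ΣP(Year 1)Q(Year 0) = 688.65×1 + 7262.09×11 + 320.20×7 = 688.65 + 79882.99 + 2241.4 = 82813.04
ΣP(Year 0)Q(Year 0) = 825.62×1 + 5935.26×11 + 281.09×7 = 825.62 + 65287.86 + 1967.63 = 68081.11
link = 82813.04/68081.11 = 1.216388
Link Year 1→Year 2:
ΣP(Year 2)Q(Year 1) = 560.11×1 + 7730.02×10 + 302.62×6 = 560.11 + 77300.2 + 1815.72 = 79676.03
ΣP(Year 1)Q(Year 1) = 688.65×1 + 7262.09×10 + 320.20×6 = 688.65 + 72620.9 + 1921.2 = 75230.75
link = 79676.03/75230.75 = 1.059089
Link Year 2→Year 3:
ΣP(Year 3)Q(Year 2) = 585.58×1 + 6667.01×11 + 275.12×7 = 585.58 + 73337.11 + 1925.84 = 75848.53
ΣP(Year 2)Q(Year 2) = 560.11×1 + 7730.02×11 + 302.62×7 = 560.11 + 85030.22 + 2118.34 = 87708.67
link = 75848.53/87708.67 = 0.864778
Chained index = 100 × 1.216388 × 1.059089 × 0.864778 = 111.4061

111.41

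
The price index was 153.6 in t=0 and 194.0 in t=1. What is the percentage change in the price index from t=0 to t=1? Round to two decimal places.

26.30%

Change = (194.0 − 153.6) / 153.6 × 100
       = 40.4 / 153.6 × 100 = 26.3021%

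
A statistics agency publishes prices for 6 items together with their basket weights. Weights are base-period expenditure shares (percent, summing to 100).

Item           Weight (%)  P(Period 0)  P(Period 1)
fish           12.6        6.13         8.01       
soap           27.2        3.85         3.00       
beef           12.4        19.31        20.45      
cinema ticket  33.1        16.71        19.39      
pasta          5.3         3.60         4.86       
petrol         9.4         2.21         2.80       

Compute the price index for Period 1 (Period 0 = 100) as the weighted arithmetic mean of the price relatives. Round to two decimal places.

108.26

fish: 12.6 × (8.01/6.13) = 12.6 × 1.306688 = 16.4643
soap: 27.2 × (3.00/3.85) = 27.2 × 0.779221 = 21.1948
beef: 12.4 × (20.45/19.31) = 12.4 × 1.059037 = 13.1321
cinema ticket: 33.1 × (19.39/16.71) = 33.1 × 1.160383 = 38.4087
pasta: 5.3 × (4.86/3.60) = 5.3 × 1.350000 = 7.1550
petrol: 9.4 × (2.80/2.21) = 9.4 × 1.266968 = 11.9095
Index = Σ wᵢ·(p₁ᵢ/p₀ᵢ) = 16.4643 + 21.1948 + 13.1321 + 38.4087 + 7.1550 + 11.9095 = 108.2643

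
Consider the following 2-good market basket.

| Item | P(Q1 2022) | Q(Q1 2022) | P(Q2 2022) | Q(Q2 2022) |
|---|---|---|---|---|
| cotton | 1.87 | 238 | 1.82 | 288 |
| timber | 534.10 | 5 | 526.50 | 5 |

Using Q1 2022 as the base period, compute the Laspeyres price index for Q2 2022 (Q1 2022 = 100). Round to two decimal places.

98.40

Laspeyres price index uses base-period quantities as weights.
ΣP(Q2 2022)·Q(Q1 2022) = 1.82×238 + 526.50×5 = 433.16 + 2632.5 = 3065.66
ΣP(Q1 2022)·Q(Q1 2022) = 1.87×238 + 534.10×5 = 445.06 + 2670.5 = 3115.56
Index = 3065.66 / 3115.56 × 100 = 98.3984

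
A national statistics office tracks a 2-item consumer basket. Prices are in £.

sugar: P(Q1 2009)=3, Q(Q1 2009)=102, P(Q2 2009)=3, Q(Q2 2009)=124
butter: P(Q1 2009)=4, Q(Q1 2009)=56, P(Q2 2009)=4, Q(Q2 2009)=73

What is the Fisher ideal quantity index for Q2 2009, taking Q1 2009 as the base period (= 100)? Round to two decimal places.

Laspeyres component (base-period weights):
ΣP(Q1 2009)Q(Q2 2009) = 3×124 + 4×73 = 372 + 292 = 664
ΣP(Q1 2009)Q(Q1 2009) = 3×102 + 4×56 = 306 + 224 = 530
L = 664 / 530 × 100 = 125.2830
Paasche component (current-period weights):
ΣP(Q2 2009)Q(Q2 2009) = 3×124 + 4×73 = 372 + 292 = 664
ΣP(Q2 2009)Q(Q1 2009) = 3×102 + 4×56 = 306 + 224 = 530
P = 664 / 530 × 100 = 125.2830
Fisher = √(L × P) = √(125.2830 × 125.2830) = 125.2830

125.28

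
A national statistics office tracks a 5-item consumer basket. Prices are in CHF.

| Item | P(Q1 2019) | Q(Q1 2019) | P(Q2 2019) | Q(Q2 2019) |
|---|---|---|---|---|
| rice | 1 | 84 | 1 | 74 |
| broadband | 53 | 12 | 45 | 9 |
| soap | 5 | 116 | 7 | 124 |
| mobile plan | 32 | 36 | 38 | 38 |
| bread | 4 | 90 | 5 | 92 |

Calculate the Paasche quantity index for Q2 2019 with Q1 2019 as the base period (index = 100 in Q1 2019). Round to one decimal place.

Paasche quantity index uses current-period prices as weights.
ΣP(Q2 2019)·Q(Q2 2019) = 1×74 + 45×9 + 7×124 + 38×38 + 5×92 = 74 + 405 + 868 + 1444 + 460 = 3251
ΣP(Q2 2019)·Q(Q1 2019) = 1×84 + 45×12 + 7×116 + 38×36 + 5×90 = 84 + 540 + 812 + 1368 + 450 = 3254
Index = 3251 / 3254 × 100 = 99.9078

99.9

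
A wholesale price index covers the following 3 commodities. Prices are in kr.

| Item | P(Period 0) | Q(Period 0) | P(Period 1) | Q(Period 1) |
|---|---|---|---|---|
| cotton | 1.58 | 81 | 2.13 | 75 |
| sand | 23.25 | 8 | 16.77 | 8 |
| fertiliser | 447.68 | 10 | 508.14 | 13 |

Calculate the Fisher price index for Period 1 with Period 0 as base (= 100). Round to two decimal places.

112.56

Laspeyres component (base-period weights):
ΣP(Period 1)Q(Period 0) = 2.13×81 + 16.77×8 + 508.14×10 = 172.53 + 134.16 + 5081.4 = 5388.09
ΣP(Period 0)Q(Period 0) = 1.58×81 + 23.25×8 + 447.68×10 = 127.98 + 186 + 4476.8 = 4790.78
L = 5388.09 / 4790.78 × 100 = 112.4679
Paasche component (current-period weights):
ΣP(Period 1)Q(Period 1) = 2.13×75 + 16.77×8 + 508.14×13 = 159.75 + 134.16 + 6605.82 = 6899.73
ΣP(Period 0)Q(Period 1) = 1.58×75 + 23.25×8 + 447.68×13 = 118.5 + 186 + 5819.84 = 6124.34
P = 6899.73 / 6124.34 × 100 = 112.6608
Fisher = √(L × P) = √(112.4679 × 112.6608) = 112.5643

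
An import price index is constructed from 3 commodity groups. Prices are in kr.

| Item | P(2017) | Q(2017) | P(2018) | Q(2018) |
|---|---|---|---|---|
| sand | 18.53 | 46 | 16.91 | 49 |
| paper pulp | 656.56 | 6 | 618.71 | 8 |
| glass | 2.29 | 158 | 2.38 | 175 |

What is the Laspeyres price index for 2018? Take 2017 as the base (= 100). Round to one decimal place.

94.4

Laspeyres price index uses base-period quantities as weights.
ΣP(2018)·Q(2017) = 16.91×46 + 618.71×6 + 2.38×158 = 777.86 + 3712.26 + 376.04 = 4866.16
ΣP(2017)·Q(2017) = 18.53×46 + 656.56×6 + 2.29×158 = 852.38 + 3939.36 + 361.82 = 5153.56
Index = 4866.16 / 5153.56 × 100 = 94.4233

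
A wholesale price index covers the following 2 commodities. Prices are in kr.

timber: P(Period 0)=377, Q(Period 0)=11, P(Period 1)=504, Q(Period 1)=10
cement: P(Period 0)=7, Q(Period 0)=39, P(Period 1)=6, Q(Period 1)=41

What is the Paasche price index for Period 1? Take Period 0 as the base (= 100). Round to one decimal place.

Paasche price index uses current-period quantities as weights.
ΣP(Period 1)·Q(Period 1) = 504×10 + 6×41 = 5040 + 246 = 5286
ΣP(Period 0)·Q(Period 1) = 377×10 + 7×41 = 3770 + 287 = 4057
Index = 5286 / 4057 × 100 = 130.2933

130.3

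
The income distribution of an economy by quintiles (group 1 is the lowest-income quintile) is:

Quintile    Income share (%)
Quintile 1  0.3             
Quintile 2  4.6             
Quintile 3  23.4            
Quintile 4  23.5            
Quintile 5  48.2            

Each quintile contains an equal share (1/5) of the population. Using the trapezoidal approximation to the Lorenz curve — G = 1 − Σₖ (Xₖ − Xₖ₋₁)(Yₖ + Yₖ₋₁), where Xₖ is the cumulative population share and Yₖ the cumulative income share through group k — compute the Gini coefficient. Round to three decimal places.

Cumulative income shares Yₖ: 0.0030, 0.0490, 0.2830, 0.5180, 1.0000
Σ (Xₖ−Xₖ₋₁)(Yₖ+Yₖ₋₁) = (1/5)(0.0030+0.0000) + (1/5)(0.0490+0.0030) + (1/5)(0.2830+0.0490) + (1/5)(0.5180+0.2830) + (1/5)(1.0000+0.5180)
  = 0.0006 + 0.0104 + 0.0664 + 0.1602 + 0.3036 = 0.5412
G = 1 − 0.5412 = 0.4588

0.459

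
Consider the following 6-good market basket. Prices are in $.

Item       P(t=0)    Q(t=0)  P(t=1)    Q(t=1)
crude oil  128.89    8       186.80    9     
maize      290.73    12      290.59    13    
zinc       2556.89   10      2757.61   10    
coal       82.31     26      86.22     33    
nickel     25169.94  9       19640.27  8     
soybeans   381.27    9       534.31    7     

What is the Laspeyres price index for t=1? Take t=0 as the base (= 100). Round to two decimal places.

Laspeyres price index uses base-period quantities as weights.
ΣP(t=1)·Q(t=0) = 186.80×8 + 290.59×12 + 2757.61×10 + 86.22×26 + 19640.27×9 + 534.31×9 = 1494.4 + 3487.08 + 27576.1 + 2241.72 + 176762.43 + 4808.79 = 216370.52
ΣP(t=0)·Q(t=0) = 128.89×8 + 290.73×12 + 2556.89×10 + 82.31×26 + 25169.94×9 + 381.27×9 = 1031.12 + 3488.76 + 25568.9 + 2140.06 + 226529.46 + 3431.43 = 262189.73
Index = 216370.52 / 262189.73 × 100 = 82.5244

82.52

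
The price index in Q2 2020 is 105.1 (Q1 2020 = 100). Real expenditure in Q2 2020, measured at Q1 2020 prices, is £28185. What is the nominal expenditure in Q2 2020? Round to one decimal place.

29622.4

Nominal = Real × (Index/100) = 28185 × (105.1/100)
        = 28185 × 1.051 = 29622.4350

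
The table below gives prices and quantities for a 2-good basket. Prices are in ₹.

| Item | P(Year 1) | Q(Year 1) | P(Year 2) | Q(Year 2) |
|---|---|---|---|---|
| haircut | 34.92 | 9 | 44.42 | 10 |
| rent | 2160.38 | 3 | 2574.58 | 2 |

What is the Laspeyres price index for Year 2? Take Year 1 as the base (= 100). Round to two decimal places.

Laspeyres price index uses base-period quantities as weights.
ΣP(Year 2)·Q(Year 1) = 44.42×9 + 2574.58×3 = 399.78 + 7723.74 = 8123.52
ΣP(Year 1)·Q(Year 1) = 34.92×9 + 2160.38×3 = 314.28 + 6481.14 = 6795.42
Index = 8123.52 / 6795.42 × 100 = 119.5440

119.54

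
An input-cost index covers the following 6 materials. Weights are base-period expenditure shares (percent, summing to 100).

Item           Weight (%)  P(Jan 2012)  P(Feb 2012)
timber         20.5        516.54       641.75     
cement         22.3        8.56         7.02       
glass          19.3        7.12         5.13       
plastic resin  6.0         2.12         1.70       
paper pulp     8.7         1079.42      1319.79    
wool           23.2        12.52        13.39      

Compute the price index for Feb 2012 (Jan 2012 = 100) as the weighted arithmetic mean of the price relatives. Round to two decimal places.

timber: 20.5 × (641.75/516.54) = 20.5 × 1.242401 = 25.4692
cement: 22.3 × (7.02/8.56) = 22.3 × 0.820093 = 18.2881
glass: 19.3 × (5.13/7.12) = 19.3 × 0.720506 = 13.9058
plastic resin: 6.0 × (1.70/2.12) = 6.0 × 0.801887 = 4.8113
paper pulp: 8.7 × (1319.79/1079.42) = 8.7 × 1.222684 = 10.6374
wool: 23.2 × (13.39/12.52) = 23.2 × 1.069489 = 24.8121
Index = Σ wᵢ·(p₁ᵢ/p₀ᵢ) = 25.4692 + 18.2881 + 13.9058 + 4.8113 + 10.6374 + 24.8121 = 97.9239

97.92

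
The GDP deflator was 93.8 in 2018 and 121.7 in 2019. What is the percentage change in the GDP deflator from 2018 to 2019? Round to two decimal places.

29.74%

Change = (121.7 − 93.8) / 93.8 × 100
       = 27.9 / 93.8 × 100 = 29.7441%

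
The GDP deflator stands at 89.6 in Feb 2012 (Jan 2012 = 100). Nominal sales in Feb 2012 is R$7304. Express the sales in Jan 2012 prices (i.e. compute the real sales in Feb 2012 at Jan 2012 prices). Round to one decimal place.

8151.8

Real = Nominal ÷ (Index/100) = 7304 ÷ (89.6/100)
     = 7304 ÷ 0.896 = 8151.7857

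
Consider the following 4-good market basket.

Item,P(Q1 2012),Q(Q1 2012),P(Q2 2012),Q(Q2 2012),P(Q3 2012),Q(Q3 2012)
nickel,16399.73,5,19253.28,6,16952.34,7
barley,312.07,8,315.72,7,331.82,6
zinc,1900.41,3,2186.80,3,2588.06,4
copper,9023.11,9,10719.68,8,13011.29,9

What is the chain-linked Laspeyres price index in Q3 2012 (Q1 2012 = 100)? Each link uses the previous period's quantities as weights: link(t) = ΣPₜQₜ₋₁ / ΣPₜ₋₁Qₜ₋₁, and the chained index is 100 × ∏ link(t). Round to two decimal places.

121.03

Link Q1 2012→Q2 2012:
ΣP(Q2 2012)Q(Q1 2012) = 19253.28×5 + 315.72×8 + 2186.80×3 + 10719.68×9 = 96266.4 + 2525.76 + 6560.4 + 96477.12 = 201829.68
ΣP(Q1 2012)Q(Q1 2012) = 16399.73×5 + 312.07×8 + 1900.41×3 + 9023.11×9 = 81998.65 + 2496.56 + 5701.23 + 81207.99 = 171404.43
link = 201829.68/171404.43 = 1.177506
Link Q2 2012→Q3 2012:
ΣP(Q3 2012)Q(Q2 2012) = 16952.34×6 + 331.82×7 + 2588.06×3 + 13011.29×8 = 101714.04 + 2322.74 + 7764.18 + 104090.32 = 215891.28
ΣP(Q2 2012)Q(Q2 2012) = 19253.28×6 + 315.72×7 + 2186.80×3 + 10719.68×8 = 115519.68 + 2210.04 + 6560.4 + 85757.44 = 210047.56
link = 215891.28/210047.56 = 1.027821
Chained index = 100 × 1.177506 × 1.027821 = 121.0265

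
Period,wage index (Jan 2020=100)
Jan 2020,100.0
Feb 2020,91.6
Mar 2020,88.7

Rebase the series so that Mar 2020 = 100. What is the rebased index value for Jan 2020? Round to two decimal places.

Rebased(Jan 2020) = 100.0 / 88.7 × 100 = 112.7396

112.74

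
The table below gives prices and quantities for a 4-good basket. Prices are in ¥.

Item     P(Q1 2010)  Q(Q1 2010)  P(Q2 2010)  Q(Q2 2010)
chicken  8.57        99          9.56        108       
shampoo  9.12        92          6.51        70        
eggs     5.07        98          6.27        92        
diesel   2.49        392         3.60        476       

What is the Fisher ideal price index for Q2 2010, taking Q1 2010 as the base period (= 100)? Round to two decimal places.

Laspeyres component (base-period weights):
ΣP(Q2 2010)Q(Q1 2010) = 9.56×99 + 6.51×92 + 6.27×98 + 3.60×392 = 946.44 + 598.92 + 614.46 + 1411.2 = 3571.02
ΣP(Q1 2010)Q(Q1 2010) = 8.57×99 + 9.12×92 + 5.07×98 + 2.49×392 = 848.43 + 839.04 + 496.86 + 976.08 = 3160.41
L = 3571.02 / 3160.41 × 100 = 112.9923
Paasche component (current-period weights):
ΣP(Q2 2010)Q(Q2 2010) = 9.56×108 + 6.51×70 + 6.27×92 + 3.60×476 = 1032.48 + 455.7 + 576.84 + 1713.6 = 3778.62
ΣP(Q1 2010)Q(Q2 2010) = 8.57×108 + 9.12×70 + 5.07×92 + 2.49×476 = 925.56 + 638.4 + 466.44 + 1185.24 = 3215.64
P = 3778.62 / 3215.64 × 100 = 117.5076
Fisher = √(L × P) = √(112.9923 × 117.5076) = 115.2278

115.23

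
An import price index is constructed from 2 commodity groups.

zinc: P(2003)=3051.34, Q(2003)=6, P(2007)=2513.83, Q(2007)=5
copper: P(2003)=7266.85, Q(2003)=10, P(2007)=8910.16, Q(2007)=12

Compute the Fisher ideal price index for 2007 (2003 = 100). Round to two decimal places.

115.57

Laspeyres component (base-period weights):
ΣP(2007)Q(2003) = 2513.83×6 + 8910.16×10 = 15082.98 + 89101.6 = 104184.58
ΣP(2003)Q(2003) = 3051.34×6 + 7266.85×10 = 18308.04 + 72668.5 = 90976.54
L = 104184.58 / 90976.54 × 100 = 114.5181
Paasche component (current-period weights):
ΣP(2007)Q(2007) = 2513.83×5 + 8910.16×12 = 12569.15 + 106921.92 = 119491.07
ΣP(2003)Q(2007) = 3051.34×5 + 7266.85×12 = 15256.7 + 87202.2 = 102458.9
P = 119491.07 / 102458.9 × 100 = 116.6234
Fisher = √(L × P) = √(114.5181 × 116.6234) = 115.5660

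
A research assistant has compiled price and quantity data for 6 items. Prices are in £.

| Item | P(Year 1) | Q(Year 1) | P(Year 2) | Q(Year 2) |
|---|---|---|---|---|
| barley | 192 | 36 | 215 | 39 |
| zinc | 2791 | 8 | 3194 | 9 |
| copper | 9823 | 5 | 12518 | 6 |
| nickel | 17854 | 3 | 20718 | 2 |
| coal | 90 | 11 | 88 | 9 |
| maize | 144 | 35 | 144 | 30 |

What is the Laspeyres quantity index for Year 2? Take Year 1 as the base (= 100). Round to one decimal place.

Laspeyres quantity index uses base-period prices as weights.
ΣP(Year 1)·Q(Year 2) = 192×39 + 2791×9 + 9823×6 + 17854×2 + 90×9 + 144×30 = 7488 + 25119 + 58938 + 35708 + 810 + 4320 = 132383
ΣP(Year 1)·Q(Year 1) = 192×36 + 2791×8 + 9823×5 + 17854×3 + 90×11 + 144×35 = 6912 + 22328 + 49115 + 53562 + 990 + 5040 = 137947
Index = 132383 / 137947 × 100 = 95.9666

96.0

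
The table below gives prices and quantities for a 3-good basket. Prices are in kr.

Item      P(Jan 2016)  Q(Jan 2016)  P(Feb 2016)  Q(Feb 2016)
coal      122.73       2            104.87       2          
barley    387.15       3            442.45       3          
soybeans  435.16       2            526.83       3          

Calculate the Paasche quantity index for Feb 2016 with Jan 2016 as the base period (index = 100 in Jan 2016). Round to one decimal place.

Paasche quantity index uses current-period prices as weights.
ΣP(Feb 2016)·Q(Feb 2016) = 104.87×2 + 442.45×3 + 526.83×3 = 209.74 + 1327.35 + 1580.49 = 3117.58
ΣP(Feb 2016)·Q(Jan 2016) = 104.87×2 + 442.45×3 + 526.83×2 = 209.74 + 1327.35 + 1053.66 = 2590.75
Index = 3117.58 / 2590.75 × 100 = 120.3350

120.3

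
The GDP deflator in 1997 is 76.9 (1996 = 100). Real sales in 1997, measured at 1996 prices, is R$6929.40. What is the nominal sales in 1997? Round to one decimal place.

5328.7

Nominal = Real × (Index/100) = 6929.40 × (76.9/100)
        = 6929.40 × 0.769 = 5328.7086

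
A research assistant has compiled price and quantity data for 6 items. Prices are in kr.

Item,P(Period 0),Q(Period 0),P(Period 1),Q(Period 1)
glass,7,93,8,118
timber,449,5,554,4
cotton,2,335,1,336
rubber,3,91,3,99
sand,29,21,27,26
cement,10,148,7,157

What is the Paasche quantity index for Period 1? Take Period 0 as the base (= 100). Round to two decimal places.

97.71

Paasche quantity index uses current-period prices as weights.
ΣP(Period 1)·Q(Period 1) = 8×118 + 554×4 + 1×336 + 3×99 + 27×26 + 7×157 = 944 + 2216 + 336 + 297 + 702 + 1099 = 5594
ΣP(Period 1)·Q(Period 0) = 8×93 + 554×5 + 1×335 + 3×91 + 27×21 + 7×148 = 744 + 2770 + 335 + 273 + 567 + 1036 = 5725
Index = 5594 / 5725 × 100 = 97.7118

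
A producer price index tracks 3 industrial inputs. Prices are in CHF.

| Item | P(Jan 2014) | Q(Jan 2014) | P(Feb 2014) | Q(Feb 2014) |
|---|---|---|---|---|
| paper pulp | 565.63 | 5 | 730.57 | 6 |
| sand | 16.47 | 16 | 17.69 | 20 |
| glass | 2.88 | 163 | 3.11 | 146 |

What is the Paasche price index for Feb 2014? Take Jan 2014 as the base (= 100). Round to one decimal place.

Paasche price index uses current-period quantities as weights.
ΣP(Feb 2014)·Q(Feb 2014) = 730.57×6 + 17.69×20 + 3.11×146 = 4383.42 + 353.8 + 454.06 = 5191.28
ΣP(Jan 2014)·Q(Feb 2014) = 565.63×6 + 16.47×20 + 2.88×146 = 3393.78 + 329.4 + 420.48 = 4143.66
Index = 5191.28 / 4143.66 × 100 = 125.2825

125.3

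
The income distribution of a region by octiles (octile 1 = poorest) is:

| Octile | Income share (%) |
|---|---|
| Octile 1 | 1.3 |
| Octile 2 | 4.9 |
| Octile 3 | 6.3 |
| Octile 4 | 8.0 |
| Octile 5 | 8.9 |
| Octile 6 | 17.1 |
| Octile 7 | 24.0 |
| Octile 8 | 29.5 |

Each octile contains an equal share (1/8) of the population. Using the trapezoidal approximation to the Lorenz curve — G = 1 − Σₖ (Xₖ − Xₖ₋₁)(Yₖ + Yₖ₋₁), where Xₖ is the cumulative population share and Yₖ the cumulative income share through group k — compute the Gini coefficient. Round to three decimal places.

0.408

Cumulative income shares Yₖ: 0.0130, 0.0620, 0.1250, 0.2050, 0.2940, 0.4650, 0.7050, 1.0000
Σ (Xₖ−Xₖ₋₁)(Yₖ+Yₖ₋₁) = (1/8)(0.0130+0.0000) + (1/8)(0.0620+0.0130) + (1/8)(0.1250+0.0620) + (1/8)(0.2050+0.1250) + (1/8)(0.2940+0.2050) + (1/8)(0.4650+0.2940) + (1/8)(0.7050+0.4650) + (1/8)(1.0000+0.7050)
  = 0.0016 + 0.0094 + 0.0234 + 0.0413 + 0.0624 + 0.0949 + 0.1463 + 0.2131 = 0.5923
G = 1 − 0.5923 = 0.4077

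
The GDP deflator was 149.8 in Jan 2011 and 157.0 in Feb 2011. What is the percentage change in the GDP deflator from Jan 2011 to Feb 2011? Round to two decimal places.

4.81%

Change = (157.0 − 149.8) / 149.8 × 100
       = 7.2 / 149.8 × 100 = 4.8064%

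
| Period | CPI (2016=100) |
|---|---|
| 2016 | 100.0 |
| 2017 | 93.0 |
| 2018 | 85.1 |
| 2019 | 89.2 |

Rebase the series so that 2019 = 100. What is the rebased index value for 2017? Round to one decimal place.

104.3

Rebased(2017) = 93.0 / 89.2 × 100 = 104.2601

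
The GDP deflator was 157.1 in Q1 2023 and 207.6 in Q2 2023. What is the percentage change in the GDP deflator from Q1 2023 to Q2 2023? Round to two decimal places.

32.15%

Change = (207.6 − 157.1) / 157.1 × 100
       = 50.5 / 157.1 × 100 = 32.1451%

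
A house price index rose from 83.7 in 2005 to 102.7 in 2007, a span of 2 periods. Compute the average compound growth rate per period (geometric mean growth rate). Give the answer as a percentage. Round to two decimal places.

10.77%

Growth factor = (102.7/83.7)^(1/2) = (1.227001)^(1/2) = 1.107701
Growth rate = 1.107701 − 1 = 0.107701 = 10.7701%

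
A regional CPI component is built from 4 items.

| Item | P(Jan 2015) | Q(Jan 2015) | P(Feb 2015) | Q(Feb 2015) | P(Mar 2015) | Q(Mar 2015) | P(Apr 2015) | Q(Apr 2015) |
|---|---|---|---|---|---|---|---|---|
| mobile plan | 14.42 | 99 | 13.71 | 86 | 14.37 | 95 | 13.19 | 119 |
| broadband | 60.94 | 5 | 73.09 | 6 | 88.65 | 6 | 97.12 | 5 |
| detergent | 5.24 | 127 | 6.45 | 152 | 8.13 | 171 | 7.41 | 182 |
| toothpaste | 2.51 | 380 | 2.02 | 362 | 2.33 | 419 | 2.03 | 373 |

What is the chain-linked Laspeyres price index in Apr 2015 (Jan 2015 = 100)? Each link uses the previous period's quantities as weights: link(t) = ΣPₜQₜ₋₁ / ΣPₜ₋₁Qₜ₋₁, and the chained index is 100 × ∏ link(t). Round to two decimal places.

Link Jan 2015→Feb 2015:
ΣP(Feb 2015)Q(Jan 2015) = 13.71×99 + 73.09×5 + 6.45×127 + 2.02×380 = 1357.29 + 365.45 + 819.15 + 767.6 = 3309.49
ΣP(Jan 2015)Q(Jan 2015) = 14.42×99 + 60.94×5 + 5.24×127 + 2.51×380 = 1427.58 + 304.7 + 665.48 + 953.8 = 3351.56
link = 3309.49/3351.56 = 0.987448
Link Feb 2015→Mar 2015:
ΣP(Mar 2015)Q(Feb 2015) = 14.37×86 + 88.65×6 + 8.13×152 + 2.33×362 = 1235.82 + 531.9 + 1235.76 + 843.46 = 3846.94
ΣP(Feb 2015)Q(Feb 2015) = 13.71×86 + 73.09×6 + 6.45×152 + 2.02×362 = 1179.06 + 438.54 + 980.4 + 731.24 = 3329.24
link = 3846.94/3329.24 = 1.155501
Link Mar 2015→Apr 2015:
ΣP(Apr 2015)Q(Mar 2015) = 13.19×95 + 97.12×6 + 7.41×171 + 2.03×419 = 1253.05 + 582.72 + 1267.11 + 850.57 = 3953.45
ΣP(Mar 2015)Q(Mar 2015) = 14.37×95 + 88.65×6 + 8.13×171 + 2.33×419 = 1365.15 + 531.9 + 1390.23 + 976.27 = 4263.55
link = 3953.45/4263.55 = 0.927267
Chained index = 100 × 0.987448 × 1.155501 × 0.927267 = 105.8009

105.80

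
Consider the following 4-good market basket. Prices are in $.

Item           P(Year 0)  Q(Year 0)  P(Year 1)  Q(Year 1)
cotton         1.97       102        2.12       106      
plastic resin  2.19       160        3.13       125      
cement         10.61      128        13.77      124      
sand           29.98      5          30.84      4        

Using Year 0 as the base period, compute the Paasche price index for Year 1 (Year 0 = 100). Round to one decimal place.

127.6

Paasche price index uses current-period quantities as weights.
ΣP(Year 1)·Q(Year 1) = 2.12×106 + 3.13×125 + 13.77×124 + 30.84×4 = 224.72 + 391.25 + 1707.48 + 123.36 = 2446.81
ΣP(Year 0)·Q(Year 1) = 1.97×106 + 2.19×125 + 10.61×124 + 29.98×4 = 208.82 + 273.75 + 1315.64 + 119.92 = 1918.13
Index = 2446.81 / 1918.13 × 100 = 127.5623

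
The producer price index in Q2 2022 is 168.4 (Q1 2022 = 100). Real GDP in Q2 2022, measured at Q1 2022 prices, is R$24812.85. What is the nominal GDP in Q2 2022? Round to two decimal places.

41784.84

Nominal = Real × (Index/100) = 24812.85 × (168.4/100)
        = 24812.85 × 1.684 = 41784.8394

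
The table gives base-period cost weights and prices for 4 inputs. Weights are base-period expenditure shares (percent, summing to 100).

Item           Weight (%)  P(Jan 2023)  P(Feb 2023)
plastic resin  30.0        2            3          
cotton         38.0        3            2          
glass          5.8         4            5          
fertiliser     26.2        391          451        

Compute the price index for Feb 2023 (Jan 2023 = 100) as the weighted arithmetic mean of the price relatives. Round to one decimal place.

107.8

plastic resin: 30.0 × (3/2) = 30.0 × 1.500000 = 45.0000
cotton: 38.0 × (2/3) = 38.0 × 0.666667 = 25.3333
glass: 5.8 × (5/4) = 5.8 × 1.250000 = 7.2500
fertiliser: 26.2 × (451/391) = 26.2 × 1.153453 = 30.2205
Index = Σ wᵢ·(p₁ᵢ/p₀ᵢ) = 45.0000 + 25.3333 + 7.2500 + 30.2205 = 107.8038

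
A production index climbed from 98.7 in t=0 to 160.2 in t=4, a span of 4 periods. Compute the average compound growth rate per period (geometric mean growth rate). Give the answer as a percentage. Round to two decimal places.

12.87%

Growth factor = (160.2/98.7)^(1/4) = (1.623100)^(1/4) = 1.128720
Growth rate = 1.128720 − 1 = 0.128720 = 12.8720%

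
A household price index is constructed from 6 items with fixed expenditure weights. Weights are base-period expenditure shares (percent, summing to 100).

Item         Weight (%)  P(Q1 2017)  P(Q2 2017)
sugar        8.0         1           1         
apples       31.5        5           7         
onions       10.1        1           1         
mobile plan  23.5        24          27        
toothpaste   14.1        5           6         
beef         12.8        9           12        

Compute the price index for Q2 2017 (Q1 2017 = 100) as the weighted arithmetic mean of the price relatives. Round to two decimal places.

122.62

sugar: 8.0 × (1/1) = 8.0 × 1.000000 = 8.0000
apples: 31.5 × (7/5) = 31.5 × 1.400000 = 44.1000
onions: 10.1 × (1/1) = 10.1 × 1.000000 = 10.1000
mobile plan: 23.5 × (27/24) = 23.5 × 1.125000 = 26.4375
toothpaste: 14.1 × (6/5) = 14.1 × 1.200000 = 16.9200
beef: 12.8 × (12/9) = 12.8 × 1.333333 = 17.0667
Index = Σ wᵢ·(p₁ᵢ/p₀ᵢ) = 8.0000 + 44.1000 + 10.1000 + 26.4375 + 16.9200 + 17.0667 = 122.6242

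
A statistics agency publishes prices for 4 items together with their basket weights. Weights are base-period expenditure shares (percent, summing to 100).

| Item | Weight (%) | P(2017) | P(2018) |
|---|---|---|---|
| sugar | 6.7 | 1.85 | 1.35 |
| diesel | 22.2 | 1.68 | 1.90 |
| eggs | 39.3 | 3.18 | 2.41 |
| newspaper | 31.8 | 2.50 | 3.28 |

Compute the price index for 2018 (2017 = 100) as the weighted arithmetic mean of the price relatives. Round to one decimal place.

sugar: 6.7 × (1.35/1.85) = 6.7 × 0.729730 = 4.8892
diesel: 22.2 × (1.90/1.68) = 22.2 × 1.130952 = 25.1071
eggs: 39.3 × (2.41/3.18) = 39.3 × 0.757862 = 29.7840
newspaper: 31.8 × (3.28/2.50) = 31.8 × 1.312000 = 41.7216
Index = Σ wᵢ·(p₁ᵢ/p₀ᵢ) = 4.8892 + 25.1071 + 29.7840 + 41.7216 = 101.5019

101.5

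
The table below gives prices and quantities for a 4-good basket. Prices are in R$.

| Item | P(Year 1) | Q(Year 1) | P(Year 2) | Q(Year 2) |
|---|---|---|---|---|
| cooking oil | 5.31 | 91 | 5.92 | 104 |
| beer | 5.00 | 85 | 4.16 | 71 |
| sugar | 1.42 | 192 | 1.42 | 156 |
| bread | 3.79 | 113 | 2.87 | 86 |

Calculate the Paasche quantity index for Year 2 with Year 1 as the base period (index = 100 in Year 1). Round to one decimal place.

92.6

Paasche quantity index uses current-period prices as weights.
ΣP(Year 2)·Q(Year 2) = 5.92×104 + 4.16×71 + 1.42×156 + 2.87×86 = 615.68 + 295.36 + 221.52 + 246.82 = 1379.38
ΣP(Year 2)·Q(Year 1) = 5.92×91 + 4.16×85 + 1.42×192 + 2.87×113 = 538.72 + 353.6 + 272.64 + 324.31 = 1489.27
Index = 1379.38 / 1489.27 × 100 = 92.6212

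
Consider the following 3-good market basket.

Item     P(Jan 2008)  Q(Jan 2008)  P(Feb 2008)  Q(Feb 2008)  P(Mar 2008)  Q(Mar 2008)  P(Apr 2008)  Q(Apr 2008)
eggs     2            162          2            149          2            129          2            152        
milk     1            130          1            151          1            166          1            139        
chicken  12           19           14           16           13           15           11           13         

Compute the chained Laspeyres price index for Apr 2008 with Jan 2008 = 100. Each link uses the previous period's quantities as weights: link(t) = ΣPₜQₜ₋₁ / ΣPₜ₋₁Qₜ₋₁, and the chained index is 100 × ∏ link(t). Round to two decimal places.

Link Jan 2008→Feb 2008:
ΣP(Feb 2008)Q(Jan 2008) = 2×162 + 1×130 + 14×19 = 324 + 130 + 266 = 720
ΣP(Jan 2008)Q(Jan 2008) = 2×162 + 1×130 + 12×19 = 324 + 130 + 228 = 682
link = 720/682 = 1.055718
Link Feb 2008→Mar 2008:
ΣP(Mar 2008)Q(Feb 2008) = 2×149 + 1×151 + 13×16 = 298 + 151 + 208 = 657
ΣP(Feb 2008)Q(Feb 2008) = 2×149 + 1×151 + 14×16 = 298 + 151 + 224 = 673
link = 657/673 = 0.976226
Link Mar 2008→Apr 2008:
ΣP(Apr 2008)Q(Mar 2008) = 2×129 + 1×166 + 11×15 = 258 + 166 + 165 = 589
ΣP(Mar 2008)Q(Mar 2008) = 2×129 + 1×166 + 13×15 = 258 + 166 + 195 = 619
link = 589/619 = 0.951535
Chained index = 100 × 1.055718 × 0.976226 × 0.951535 = 98.0670

98.07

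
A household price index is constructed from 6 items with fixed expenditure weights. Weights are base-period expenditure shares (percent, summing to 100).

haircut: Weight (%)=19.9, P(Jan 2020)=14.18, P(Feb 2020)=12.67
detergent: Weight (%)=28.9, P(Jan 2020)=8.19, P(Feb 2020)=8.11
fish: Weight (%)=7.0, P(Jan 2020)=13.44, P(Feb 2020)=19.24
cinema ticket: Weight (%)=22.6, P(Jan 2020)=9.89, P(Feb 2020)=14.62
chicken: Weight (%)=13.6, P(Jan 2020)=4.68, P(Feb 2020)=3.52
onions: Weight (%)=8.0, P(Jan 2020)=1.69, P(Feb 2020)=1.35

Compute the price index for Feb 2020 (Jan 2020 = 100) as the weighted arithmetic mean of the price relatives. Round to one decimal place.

106.4

haircut: 19.9 × (12.67/14.18) = 19.9 × 0.893512 = 17.7809
detergent: 28.9 × (8.11/8.19) = 28.9 × 0.990232 = 28.6177
fish: 7.0 × (19.24/13.44) = 7.0 × 1.431548 = 10.0208
cinema ticket: 22.6 × (14.62/9.89) = 22.6 × 1.478261 = 33.4087
chicken: 13.6 × (3.52/4.68) = 13.6 × 0.752137 = 10.2291
onions: 8.0 × (1.35/1.69) = 8.0 × 0.798817 = 6.3905
Index = Σ wᵢ·(p₁ᵢ/p₀ᵢ) = 17.7809 + 28.6177 + 10.0208 + 33.4087 + 10.2291 + 6.3905 = 106.4477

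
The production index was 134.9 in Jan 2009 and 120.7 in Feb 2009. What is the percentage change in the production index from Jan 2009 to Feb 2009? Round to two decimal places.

Change = (120.7 − 134.9) / 134.9 × 100
       = -14.2 / 134.9 × 100 = -10.5263%

-10.53%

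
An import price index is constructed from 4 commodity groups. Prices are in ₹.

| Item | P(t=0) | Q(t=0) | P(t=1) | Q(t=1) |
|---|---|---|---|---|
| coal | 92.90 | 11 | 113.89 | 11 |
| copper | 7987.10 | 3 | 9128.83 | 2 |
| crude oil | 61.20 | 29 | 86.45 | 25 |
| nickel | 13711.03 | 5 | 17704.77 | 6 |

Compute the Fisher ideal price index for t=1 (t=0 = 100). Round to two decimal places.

126.22

Laspeyres component (base-period weights):
ΣP(t=1)Q(t=0) = 113.89×11 + 9128.83×3 + 86.45×29 + 17704.77×5 = 1252.79 + 27386.49 + 2507.05 + 88523.85 = 119670.18
ΣP(t=0)Q(t=0) = 92.90×11 + 7987.10×3 + 61.20×29 + 13711.03×5 = 1021.9 + 23961.3 + 1774.8 + 68555.15 = 95313.15
L = 119670.18 / 95313.15 × 100 = 125.5547
Paasche component (current-period weights):
ΣP(t=1)Q(t=1) = 113.89×11 + 9128.83×2 + 86.45×25 + 17704.77×6 = 1252.79 + 18257.66 + 2161.25 + 106228.62 = 127900.32
ΣP(t=0)Q(t=1) = 92.90×11 + 7987.10×2 + 61.20×25 + 13711.03×6 = 1021.9 + 15974.2 + 1530 + 82266.18 = 100792.28
P = 127900.32 / 100792.28 × 100 = 126.8950
Fisher = √(L × P) = √(125.5547 × 126.8950) = 126.2231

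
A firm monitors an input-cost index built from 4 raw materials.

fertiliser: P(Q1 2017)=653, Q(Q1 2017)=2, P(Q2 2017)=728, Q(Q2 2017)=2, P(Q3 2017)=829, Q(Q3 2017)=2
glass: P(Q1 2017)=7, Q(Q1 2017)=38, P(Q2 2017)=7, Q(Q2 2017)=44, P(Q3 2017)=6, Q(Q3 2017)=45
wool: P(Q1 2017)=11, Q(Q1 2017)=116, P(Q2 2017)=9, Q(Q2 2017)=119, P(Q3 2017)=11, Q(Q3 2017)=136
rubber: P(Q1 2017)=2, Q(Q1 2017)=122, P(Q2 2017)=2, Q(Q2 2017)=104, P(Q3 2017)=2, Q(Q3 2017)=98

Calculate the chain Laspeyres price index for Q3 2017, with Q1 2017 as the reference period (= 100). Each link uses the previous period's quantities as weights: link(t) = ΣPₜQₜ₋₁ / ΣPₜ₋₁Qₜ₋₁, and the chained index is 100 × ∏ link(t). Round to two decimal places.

Link Q1 2017→Q2 2017:
ΣP(Q2 2017)Q(Q1 2017) = 728×2 + 7×38 + 9×116 + 2×122 = 1456 + 266 + 1044 + 244 = 3010
ΣP(Q1 2017)Q(Q1 2017) = 653×2 + 7×38 + 11×116 + 2×122 = 1306 + 266 + 1276 + 244 = 3092
link = 3010/3092 = 0.973480
Link Q2 2017→Q3 2017:
ΣP(Q3 2017)Q(Q2 2017) = 829×2 + 6×44 + 11×119 + 2×104 = 1658 + 264 + 1309 + 208 = 3439
ΣP(Q2 2017)Q(Q2 2017) = 728×2 + 7×44 + 9×119 + 2×104 = 1456 + 308 + 1071 + 208 = 3043
link = 3439/3043 = 1.130135
Chained index = 100 × 0.973480 × 1.130135 = 110.0164

110.02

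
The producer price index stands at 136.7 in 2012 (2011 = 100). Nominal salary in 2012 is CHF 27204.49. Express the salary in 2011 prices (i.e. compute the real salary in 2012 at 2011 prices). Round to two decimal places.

Real = Nominal ÷ (Index/100) = 27204.49 ÷ (136.7/100)
     = 27204.49 ÷ 1.367 = 19900.8705

19900.87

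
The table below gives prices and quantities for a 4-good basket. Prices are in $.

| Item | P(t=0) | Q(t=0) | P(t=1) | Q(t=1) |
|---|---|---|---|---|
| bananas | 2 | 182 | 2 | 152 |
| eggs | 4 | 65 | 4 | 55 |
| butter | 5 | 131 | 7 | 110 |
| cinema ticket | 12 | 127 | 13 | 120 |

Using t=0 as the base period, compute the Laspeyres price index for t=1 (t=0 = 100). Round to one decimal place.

Laspeyres price index uses base-period quantities as weights.
ΣP(t=1)·Q(t=0) = 2×182 + 4×65 + 7×131 + 13×127 = 364 + 260 + 917 + 1651 = 3192
ΣP(t=0)·Q(t=0) = 2×182 + 4×65 + 5×131 + 12×127 = 364 + 260 + 655 + 1524 = 2803
Index = 3192 / 2803 × 100 = 113.8780

113.9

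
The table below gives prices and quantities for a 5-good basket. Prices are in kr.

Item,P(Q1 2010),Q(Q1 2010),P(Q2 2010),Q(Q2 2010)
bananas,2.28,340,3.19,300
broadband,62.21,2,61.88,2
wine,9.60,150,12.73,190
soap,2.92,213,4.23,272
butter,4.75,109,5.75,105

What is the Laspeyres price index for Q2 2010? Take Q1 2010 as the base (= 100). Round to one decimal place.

133.5

Laspeyres price index uses base-period quantities as weights.
ΣP(Q2 2010)·Q(Q1 2010) = 3.19×340 + 61.88×2 + 12.73×150 + 4.23×213 + 5.75×109 = 1084.6 + 123.76 + 1909.5 + 900.99 + 626.75 = 4645.6
ΣP(Q1 2010)·Q(Q1 2010) = 2.28×340 + 62.21×2 + 9.60×150 + 2.92×213 + 4.75×109 = 775.2 + 124.42 + 1440 + 621.96 + 517.75 = 3479.33
Index = 4645.6 / 3479.33 × 100 = 133.5200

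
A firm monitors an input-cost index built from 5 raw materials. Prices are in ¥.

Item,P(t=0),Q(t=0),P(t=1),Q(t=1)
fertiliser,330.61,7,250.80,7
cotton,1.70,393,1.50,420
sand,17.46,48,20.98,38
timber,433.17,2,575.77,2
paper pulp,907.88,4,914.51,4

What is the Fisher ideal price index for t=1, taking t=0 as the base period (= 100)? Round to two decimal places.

97.85

Laspeyres component (base-period weights):
ΣP(t=1)Q(t=0) = 250.80×7 + 1.50×393 + 20.98×48 + 575.77×2 + 914.51×4 = 1755.6 + 589.5 + 1007.04 + 1151.54 + 3658.04 = 8161.72
ΣP(t=0)Q(t=0) = 330.61×7 + 1.70×393 + 17.46×48 + 433.17×2 + 907.88×4 = 2314.27 + 668.1 + 838.08 + 866.34 + 3631.52 = 8318.31
L = 8161.72 / 8318.31 × 100 = 98.1175
Paasche component (current-period weights):
ΣP(t=1)Q(t=1) = 250.80×7 + 1.50×420 + 20.98×38 + 575.77×2 + 914.51×4 = 1755.6 + 630 + 797.24 + 1151.54 + 3658.04 = 7992.42
ΣP(t=0)Q(t=1) = 330.61×7 + 1.70×420 + 17.46×38 + 433.17×2 + 907.88×4 = 2314.27 + 714 + 663.48 + 866.34 + 3631.52 = 8189.61
P = 7992.42 / 8189.61 × 100 = 97.5922
Fisher = √(L × P) = √(98.1175 × 97.5922) = 97.8545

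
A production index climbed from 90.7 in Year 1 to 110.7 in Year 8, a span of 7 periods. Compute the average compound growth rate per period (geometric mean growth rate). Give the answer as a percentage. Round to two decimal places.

Growth factor = (110.7/90.7)^(1/7) = (1.220507)^(1/7) = 1.028876
Growth rate = 1.028876 − 1 = 0.028876 = 2.8876%

2.89%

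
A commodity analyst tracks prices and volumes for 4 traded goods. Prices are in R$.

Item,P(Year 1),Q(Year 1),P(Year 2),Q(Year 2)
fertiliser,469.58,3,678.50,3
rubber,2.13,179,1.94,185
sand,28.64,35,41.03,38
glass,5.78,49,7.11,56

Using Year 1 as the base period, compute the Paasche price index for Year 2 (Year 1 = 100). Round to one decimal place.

Paasche price index uses current-period quantities as weights.
ΣP(Year 2)·Q(Year 2) = 678.50×3 + 1.94×185 + 41.03×38 + 7.11×56 = 2035.5 + 358.9 + 1559.14 + 398.16 = 4351.7
ΣP(Year 1)·Q(Year 2) = 469.58×3 + 2.13×185 + 28.64×38 + 5.78×56 = 1408.74 + 394.05 + 1088.32 + 323.68 = 3214.79
Index = 4351.7 / 3214.79 × 100 = 135.3650

135.4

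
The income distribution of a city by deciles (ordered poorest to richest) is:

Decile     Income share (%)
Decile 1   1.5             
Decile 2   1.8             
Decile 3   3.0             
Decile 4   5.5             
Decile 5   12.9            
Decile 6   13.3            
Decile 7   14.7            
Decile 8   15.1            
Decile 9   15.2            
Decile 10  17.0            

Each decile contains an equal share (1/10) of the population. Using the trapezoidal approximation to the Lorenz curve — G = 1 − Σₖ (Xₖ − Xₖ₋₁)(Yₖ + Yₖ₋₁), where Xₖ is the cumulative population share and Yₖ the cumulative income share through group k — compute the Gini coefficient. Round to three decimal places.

Cumulative income shares Yₖ: 0.0150, 0.0330, 0.0630, 0.1180, 0.2470, 0.3800, 0.5270, 0.6780, 0.8300, 1.0000
Σ (Xₖ−Xₖ₋₁)(Yₖ+Yₖ₋₁) = (1/10)(0.0150+0.0000) + (1/10)(0.0330+0.0150) + (1/10)(0.0630+0.0330) + (1/10)(0.1180+0.0630) + (1/10)(0.2470+0.1180) + (1/10)(0.3800+0.2470) + (1/10)(0.5270+0.3800) + (1/10)(0.6780+0.5270) + (1/10)(0.8300+0.6780) + (1/10)(1.0000+0.8300)
  = 0.0015 + 0.0048 + 0.0096 + 0.0181 + 0.0365 + 0.0627 + 0.0907 + 0.1205 + 0.1508 + 0.1830 = 0.6782
G = 1 − 0.6782 = 0.3218

0.322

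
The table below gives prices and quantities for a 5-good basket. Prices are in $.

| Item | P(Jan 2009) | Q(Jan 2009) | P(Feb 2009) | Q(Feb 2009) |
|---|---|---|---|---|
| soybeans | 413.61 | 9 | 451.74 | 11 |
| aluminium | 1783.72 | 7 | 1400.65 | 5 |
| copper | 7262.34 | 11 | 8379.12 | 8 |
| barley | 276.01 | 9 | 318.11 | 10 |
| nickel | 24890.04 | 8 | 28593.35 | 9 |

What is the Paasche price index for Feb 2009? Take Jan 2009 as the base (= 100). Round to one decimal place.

Paasche price index uses current-period quantities as weights.
ΣP(Feb 2009)·Q(Feb 2009) = 451.74×11 + 1400.65×5 + 8379.12×8 + 318.11×10 + 28593.35×9 = 4969.14 + 7003.25 + 67032.96 + 3181.1 + 257340.15 = 339526.6
ΣP(Jan 2009)·Q(Feb 2009) = 413.61×11 + 1783.72×5 + 7262.34×8 + 276.01×10 + 24890.04×9 = 4549.71 + 8918.6 + 58098.72 + 2760.1 + 224010.36 = 298337.49
Index = 339526.6 / 298337.49 × 100 = 113.8062

113.8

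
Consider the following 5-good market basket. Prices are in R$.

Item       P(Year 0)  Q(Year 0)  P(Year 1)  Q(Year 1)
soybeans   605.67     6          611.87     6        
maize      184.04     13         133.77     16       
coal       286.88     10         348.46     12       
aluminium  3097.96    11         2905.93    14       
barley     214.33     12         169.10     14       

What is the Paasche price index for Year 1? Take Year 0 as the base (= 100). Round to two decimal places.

Paasche price index uses current-period quantities as weights.
ΣP(Year 1)·Q(Year 1) = 611.87×6 + 133.77×16 + 348.46×12 + 2905.93×14 + 169.10×14 = 3671.22 + 2140.32 + 4181.52 + 40683.02 + 2367.4 = 53043.48
ΣP(Year 0)·Q(Year 1) = 605.67×6 + 184.04×16 + 286.88×12 + 3097.96×14 + 214.33×14 = 3634.02 + 2944.64 + 3442.56 + 43371.44 + 3000.62 = 56393.28
Index = 53043.48 / 56393.28 × 100 = 94.0599

94.06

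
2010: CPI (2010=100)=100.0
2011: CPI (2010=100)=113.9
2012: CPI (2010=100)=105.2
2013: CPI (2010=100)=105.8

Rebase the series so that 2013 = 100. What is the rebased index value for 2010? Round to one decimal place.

94.5

Rebased(2010) = 100.0 / 105.8 × 100 = 94.5180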